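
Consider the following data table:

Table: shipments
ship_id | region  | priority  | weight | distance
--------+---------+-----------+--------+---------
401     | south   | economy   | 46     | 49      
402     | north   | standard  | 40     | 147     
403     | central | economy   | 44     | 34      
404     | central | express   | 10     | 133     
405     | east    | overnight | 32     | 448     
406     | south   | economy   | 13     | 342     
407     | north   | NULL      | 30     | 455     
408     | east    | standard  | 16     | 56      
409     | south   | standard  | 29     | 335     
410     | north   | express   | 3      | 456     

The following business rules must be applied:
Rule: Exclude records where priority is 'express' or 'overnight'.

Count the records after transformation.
7

Step 1: Count records to exclude
  - 2 (express) + 1 (overnight) = 3 records
Step 2: Total records: 10
Step 3: Remaining = 10 - 3 = 7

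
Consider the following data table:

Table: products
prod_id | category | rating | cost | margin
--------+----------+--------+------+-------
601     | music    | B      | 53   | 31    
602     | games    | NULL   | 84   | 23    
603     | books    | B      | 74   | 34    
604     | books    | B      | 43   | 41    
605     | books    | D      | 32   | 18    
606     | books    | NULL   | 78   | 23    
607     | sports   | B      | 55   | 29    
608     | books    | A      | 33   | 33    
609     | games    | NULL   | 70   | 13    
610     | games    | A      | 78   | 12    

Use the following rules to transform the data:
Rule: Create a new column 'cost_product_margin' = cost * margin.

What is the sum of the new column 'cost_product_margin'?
14754

Step 1: For each record, compute cost * margin
Example calculations:
  53 * 31 = 1643
  84 * 23 = 1932
  74 * 34 = 2516
  ...
Step 2: Sum all derived values
Step 3: Total = 14754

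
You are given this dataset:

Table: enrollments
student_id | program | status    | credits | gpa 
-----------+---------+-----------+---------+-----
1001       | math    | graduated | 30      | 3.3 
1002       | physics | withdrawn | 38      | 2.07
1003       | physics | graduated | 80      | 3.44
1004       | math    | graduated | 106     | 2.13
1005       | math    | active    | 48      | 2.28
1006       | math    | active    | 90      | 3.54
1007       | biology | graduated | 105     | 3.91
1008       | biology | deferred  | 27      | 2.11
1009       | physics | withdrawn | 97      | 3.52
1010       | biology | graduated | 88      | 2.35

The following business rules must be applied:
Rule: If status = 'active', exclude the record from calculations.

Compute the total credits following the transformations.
571

Step 1: Identify records where status = 'active'
Step 2: The excluded records sum to 138
Step 3: Original total credits = 709
Step 4: Remaining total = 709 - 138 = 571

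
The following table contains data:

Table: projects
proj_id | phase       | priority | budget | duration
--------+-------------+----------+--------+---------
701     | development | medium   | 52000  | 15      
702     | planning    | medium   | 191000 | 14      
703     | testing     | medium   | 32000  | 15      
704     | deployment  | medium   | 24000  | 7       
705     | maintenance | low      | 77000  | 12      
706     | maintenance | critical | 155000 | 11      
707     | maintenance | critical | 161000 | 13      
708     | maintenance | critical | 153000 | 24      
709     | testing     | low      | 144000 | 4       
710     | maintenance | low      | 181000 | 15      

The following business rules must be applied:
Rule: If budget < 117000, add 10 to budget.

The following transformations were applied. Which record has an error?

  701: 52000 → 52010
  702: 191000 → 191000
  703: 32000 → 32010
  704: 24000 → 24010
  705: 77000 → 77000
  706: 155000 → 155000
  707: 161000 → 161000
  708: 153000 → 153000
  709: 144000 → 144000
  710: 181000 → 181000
Record 705 has an error. The correct transformed value should be 77010, not 77000.

Step 1: Check each record against the rule
Step 2: Record 705 has budget = 77000
Step 3: Since 77000 < 117000, the bonus should have been applied
Step 4: Correct value = 77010, but claimed value = 77000
Conclusion: Record 705 has the error.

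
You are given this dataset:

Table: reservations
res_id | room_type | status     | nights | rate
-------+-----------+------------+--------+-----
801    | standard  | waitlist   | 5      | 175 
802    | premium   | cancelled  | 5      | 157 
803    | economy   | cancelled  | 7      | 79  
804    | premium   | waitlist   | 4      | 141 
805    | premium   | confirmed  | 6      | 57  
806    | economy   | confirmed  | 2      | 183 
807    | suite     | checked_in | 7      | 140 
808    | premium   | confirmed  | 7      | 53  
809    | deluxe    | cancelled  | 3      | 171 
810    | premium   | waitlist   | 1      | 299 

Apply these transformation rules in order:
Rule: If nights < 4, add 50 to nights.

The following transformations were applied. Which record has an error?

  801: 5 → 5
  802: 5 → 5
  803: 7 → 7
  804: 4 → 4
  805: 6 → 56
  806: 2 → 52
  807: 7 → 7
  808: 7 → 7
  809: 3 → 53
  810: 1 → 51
Record 805 has an error. The correct transformed value should be 6, not 56.

Step 1: Check each record against the rule
Step 2: Record 805 has nights = 6
Step 3: Since 6 >= 4, the bonus should not have been applied
Step 4: Correct value = 6, but claimed value = 56
Conclusion: Record 805 has the error.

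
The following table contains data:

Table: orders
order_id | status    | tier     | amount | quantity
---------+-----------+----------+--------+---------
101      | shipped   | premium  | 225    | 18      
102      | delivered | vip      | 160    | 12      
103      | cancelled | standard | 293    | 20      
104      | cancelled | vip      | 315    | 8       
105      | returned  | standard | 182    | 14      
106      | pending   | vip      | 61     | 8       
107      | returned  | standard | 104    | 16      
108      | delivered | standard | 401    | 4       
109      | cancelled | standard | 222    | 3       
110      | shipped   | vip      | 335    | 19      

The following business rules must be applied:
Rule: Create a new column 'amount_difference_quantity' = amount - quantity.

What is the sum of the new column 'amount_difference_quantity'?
2176

Step 1: For each record, compute amount - quantity
Example calculations:
  225 - 18 = 207
  160 - 12 = 148
  293 - 20 = 273
  ...
Step 2: Sum all derived values
Step 3: Total = 2176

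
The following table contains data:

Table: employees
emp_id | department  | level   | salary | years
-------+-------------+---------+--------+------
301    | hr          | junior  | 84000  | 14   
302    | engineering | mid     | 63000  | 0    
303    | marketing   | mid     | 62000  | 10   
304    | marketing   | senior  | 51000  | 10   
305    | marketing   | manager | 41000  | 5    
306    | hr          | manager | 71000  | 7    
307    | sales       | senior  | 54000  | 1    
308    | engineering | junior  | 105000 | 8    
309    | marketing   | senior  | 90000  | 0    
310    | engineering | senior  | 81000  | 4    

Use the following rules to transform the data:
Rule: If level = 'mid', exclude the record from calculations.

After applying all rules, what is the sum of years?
49

Step 1: Identify records where level = 'mid'
Step 2: The excluded records sum to 10
Step 3: Original total years = 59
Step 4: Remaining total = 59 - 10 = 49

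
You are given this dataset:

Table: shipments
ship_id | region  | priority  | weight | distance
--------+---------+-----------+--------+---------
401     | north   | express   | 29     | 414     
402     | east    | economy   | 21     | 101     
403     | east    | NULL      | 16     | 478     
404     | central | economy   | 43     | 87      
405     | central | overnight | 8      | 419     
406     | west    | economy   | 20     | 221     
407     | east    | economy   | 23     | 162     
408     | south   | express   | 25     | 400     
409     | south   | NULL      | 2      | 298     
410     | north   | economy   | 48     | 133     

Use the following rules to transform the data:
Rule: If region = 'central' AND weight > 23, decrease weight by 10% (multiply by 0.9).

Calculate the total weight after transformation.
230.7

Step 1: Find records where region = 'central' AND weight > 23
Step 2: 1 records match, summing to 43
Step 3: After multiplier: 43 × 0.9 = 38.7
Step 4: Unaffected records sum: 192
Step 5: Final sum = 38.7 + 192 = 230.7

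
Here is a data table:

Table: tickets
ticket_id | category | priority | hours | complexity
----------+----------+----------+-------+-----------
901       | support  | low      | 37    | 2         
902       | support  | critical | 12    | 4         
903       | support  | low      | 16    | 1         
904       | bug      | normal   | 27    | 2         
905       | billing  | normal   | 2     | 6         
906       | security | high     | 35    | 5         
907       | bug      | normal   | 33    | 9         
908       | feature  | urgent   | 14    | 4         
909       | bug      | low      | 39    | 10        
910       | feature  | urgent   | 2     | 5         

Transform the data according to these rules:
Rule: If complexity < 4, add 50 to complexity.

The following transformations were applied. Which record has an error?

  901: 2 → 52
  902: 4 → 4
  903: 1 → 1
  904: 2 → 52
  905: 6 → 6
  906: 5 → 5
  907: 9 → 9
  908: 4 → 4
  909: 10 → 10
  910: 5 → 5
Record 903 has an error. The correct transformed value should be 51, not 1.

Step 1: Check each record against the rule
Step 2: Record 903 has complexity = 1
Step 3: Since 1 < 4, the bonus should have been applied
Step 4: Correct value = 51, but claimed value = 1
Conclusion: Record 903 has the error.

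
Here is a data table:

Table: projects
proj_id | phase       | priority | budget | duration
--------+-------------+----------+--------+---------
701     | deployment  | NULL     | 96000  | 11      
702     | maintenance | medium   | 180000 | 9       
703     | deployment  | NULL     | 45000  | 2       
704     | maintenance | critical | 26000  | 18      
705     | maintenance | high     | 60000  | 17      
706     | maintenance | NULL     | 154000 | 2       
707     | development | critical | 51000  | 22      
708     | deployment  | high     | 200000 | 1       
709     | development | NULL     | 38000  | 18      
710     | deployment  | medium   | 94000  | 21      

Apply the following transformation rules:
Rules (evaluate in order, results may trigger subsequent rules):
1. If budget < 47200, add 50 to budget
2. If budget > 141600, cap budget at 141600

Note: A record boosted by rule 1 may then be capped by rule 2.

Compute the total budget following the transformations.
834950

Step 1: Apply rule 1 to records with budget < 47200
  - 3 records get bonus of 50
  - Of these, 0 records then exceed 141600 and get capped
Step 2: Apply rule 2 to records with budget > 141600
  - 3 records (original) are capped
Step 3: Calculate final sum = 834950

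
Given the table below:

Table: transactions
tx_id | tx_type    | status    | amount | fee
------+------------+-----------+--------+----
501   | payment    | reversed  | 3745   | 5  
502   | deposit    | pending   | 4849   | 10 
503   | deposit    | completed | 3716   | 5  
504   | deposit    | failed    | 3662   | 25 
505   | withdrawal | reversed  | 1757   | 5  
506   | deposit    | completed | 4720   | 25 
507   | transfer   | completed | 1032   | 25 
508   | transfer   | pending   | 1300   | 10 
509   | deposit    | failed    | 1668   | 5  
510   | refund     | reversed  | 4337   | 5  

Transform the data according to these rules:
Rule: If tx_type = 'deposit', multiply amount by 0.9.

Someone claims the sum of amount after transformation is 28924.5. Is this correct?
Yes, the result is correct.

Step 1: Calculate the correct sum after transformation
Step 2: Apply multiplier 0.9 to records where tx_type = 'deposit'
Step 3: Correct result = 28924.5
Step 4: Claimed result = 28924.5
Step 5: 28924.5 = 28924.5 ✓
Conclusion: The claimed result is correct.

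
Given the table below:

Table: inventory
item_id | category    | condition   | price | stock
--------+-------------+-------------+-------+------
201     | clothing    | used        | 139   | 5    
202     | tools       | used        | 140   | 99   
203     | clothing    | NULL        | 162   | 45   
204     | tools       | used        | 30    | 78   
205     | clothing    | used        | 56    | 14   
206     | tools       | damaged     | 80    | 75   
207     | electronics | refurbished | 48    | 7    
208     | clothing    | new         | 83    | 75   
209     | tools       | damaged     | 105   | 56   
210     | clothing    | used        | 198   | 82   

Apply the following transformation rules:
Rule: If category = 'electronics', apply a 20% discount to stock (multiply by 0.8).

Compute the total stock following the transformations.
534.6

Step 1: Records with category = 'electronics' have total stock = 7
Step 2: Apply multiplier: 7 × 0.8 = 5.6
Step 3: Other records total: 529
Step 4: Final sum = 5.6 + 529 = 534.6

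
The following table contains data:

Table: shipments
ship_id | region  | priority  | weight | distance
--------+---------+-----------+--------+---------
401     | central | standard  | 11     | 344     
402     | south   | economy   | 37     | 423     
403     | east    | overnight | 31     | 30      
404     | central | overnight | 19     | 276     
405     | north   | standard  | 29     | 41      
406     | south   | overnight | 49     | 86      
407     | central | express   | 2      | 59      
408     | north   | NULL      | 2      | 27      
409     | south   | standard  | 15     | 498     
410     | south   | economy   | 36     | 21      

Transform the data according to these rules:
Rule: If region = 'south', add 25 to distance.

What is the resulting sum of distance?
1905

Step 1: Count records where region = 'south': 4
Step 2: Total bonus added: 4 × 25 = 100
Step 3: Original sum of distance: 1805
Step 4: Final sum = 1805 + 100 = 1905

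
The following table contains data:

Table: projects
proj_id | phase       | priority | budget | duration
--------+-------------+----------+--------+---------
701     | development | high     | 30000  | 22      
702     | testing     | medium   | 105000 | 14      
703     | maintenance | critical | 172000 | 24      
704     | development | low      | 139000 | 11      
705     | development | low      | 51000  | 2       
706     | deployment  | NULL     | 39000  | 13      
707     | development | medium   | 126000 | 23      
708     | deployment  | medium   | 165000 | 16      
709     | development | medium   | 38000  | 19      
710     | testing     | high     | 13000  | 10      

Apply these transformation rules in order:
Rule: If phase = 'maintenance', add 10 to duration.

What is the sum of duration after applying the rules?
164

Step 1: Count records where phase = 'maintenance': 1
Step 2: Total bonus added: 1 × 10 = 10
Step 3: Original sum of duration: 154
Step 4: Final sum = 154 + 10 = 164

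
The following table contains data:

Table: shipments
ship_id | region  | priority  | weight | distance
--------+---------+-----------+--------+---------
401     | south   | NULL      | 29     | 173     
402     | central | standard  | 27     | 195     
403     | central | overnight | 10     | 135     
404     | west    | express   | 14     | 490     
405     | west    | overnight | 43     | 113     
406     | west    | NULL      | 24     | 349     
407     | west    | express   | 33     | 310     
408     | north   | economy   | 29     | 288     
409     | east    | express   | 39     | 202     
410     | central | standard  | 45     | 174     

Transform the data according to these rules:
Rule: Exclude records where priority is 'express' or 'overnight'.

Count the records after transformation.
5

Step 1: Count records to exclude
  - 3 (express) + 2 (overnight) = 5 records
Step 2: Total records: 10
Step 3: Remaining = 10 - 5 = 5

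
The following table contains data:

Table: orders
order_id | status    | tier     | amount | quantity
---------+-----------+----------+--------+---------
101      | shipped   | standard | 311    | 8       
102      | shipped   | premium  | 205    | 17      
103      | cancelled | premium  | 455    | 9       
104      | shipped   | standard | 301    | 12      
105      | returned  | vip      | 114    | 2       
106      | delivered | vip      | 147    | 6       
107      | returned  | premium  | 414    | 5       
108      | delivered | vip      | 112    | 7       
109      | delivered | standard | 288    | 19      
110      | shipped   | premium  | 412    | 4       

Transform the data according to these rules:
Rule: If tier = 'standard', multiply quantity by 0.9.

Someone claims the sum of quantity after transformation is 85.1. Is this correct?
Yes, the result is correct.

Step 1: Calculate the correct sum after transformation
Step 2: Apply multiplier 0.9 to records where tier = 'standard'
Step 3: Correct result = 85.1
Step 4: Claimed result = 85.1
Step 5: 85.1 = 85.1 ✓
Conclusion: The claimed result is correct.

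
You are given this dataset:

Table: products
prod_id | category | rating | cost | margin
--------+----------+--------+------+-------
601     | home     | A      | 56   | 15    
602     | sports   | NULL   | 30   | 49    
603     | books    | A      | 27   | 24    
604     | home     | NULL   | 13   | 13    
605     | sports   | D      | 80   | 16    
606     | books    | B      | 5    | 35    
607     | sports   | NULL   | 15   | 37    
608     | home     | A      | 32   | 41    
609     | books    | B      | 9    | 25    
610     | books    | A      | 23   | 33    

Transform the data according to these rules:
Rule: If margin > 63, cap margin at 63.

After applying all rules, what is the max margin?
49

Step 1: Original maximum margin = 49
Step 2: Check cap of 63 against maximum
Step 3: No records exceed the cap (max 49 <= cap 63), so no capping applies
Step 4: Maximum after transformation = 49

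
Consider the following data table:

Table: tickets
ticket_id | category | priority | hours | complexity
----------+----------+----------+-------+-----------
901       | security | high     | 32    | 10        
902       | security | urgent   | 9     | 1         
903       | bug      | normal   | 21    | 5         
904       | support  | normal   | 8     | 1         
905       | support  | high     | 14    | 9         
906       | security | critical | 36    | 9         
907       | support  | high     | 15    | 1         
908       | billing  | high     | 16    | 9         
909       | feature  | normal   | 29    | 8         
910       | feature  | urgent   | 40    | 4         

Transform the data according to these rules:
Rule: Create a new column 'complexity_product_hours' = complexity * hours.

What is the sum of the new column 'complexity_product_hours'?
1443

Step 1: For each record, compute complexity * hours
Example calculations:
  10 * 32 = 320
  1 * 9 = 9
  5 * 21 = 105
  ...
Step 2: Sum all derived values
Step 3: Total = 1443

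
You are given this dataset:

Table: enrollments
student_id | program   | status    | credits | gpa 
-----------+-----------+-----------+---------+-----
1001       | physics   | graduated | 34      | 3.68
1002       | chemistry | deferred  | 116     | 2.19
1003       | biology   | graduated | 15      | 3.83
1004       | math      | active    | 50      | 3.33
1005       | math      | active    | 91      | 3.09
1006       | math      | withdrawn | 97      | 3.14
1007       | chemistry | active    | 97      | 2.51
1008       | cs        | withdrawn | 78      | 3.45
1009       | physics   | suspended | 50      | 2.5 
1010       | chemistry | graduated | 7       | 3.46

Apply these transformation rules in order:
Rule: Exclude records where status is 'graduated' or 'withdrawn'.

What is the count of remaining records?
5

Step 1: Count records to exclude
  - 3 (graduated) + 2 (withdrawn) = 5 records
Step 2: Total records: 10
Step 3: Remaining = 10 - 5 = 5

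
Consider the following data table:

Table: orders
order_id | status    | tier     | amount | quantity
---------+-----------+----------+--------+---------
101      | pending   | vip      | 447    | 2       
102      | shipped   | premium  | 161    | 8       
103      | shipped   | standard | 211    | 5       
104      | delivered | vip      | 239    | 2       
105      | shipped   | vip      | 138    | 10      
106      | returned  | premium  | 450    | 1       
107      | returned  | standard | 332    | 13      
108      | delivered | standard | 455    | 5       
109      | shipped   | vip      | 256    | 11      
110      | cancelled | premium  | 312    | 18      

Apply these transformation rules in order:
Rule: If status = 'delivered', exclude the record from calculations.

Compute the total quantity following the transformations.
68

Step 1: Identify records where status = 'delivered'
Step 2: The excluded records sum to 7
Step 3: Original total quantity = 75
Step 4: Remaining total = 75 - 7 = 68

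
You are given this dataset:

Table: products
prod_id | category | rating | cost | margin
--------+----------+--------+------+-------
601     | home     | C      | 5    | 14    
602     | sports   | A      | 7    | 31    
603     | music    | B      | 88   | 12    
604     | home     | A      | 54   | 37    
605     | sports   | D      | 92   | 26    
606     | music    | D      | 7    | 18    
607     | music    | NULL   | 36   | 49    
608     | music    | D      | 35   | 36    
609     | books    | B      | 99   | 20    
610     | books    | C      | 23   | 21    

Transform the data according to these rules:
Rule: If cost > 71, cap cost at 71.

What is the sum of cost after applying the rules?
380

Step 1: 3 records have cost > 71
Step 2: These records originally summed to 279
Step 3: After capping: 3 × 71 = 213
Step 4: Unaffected records sum: 167
Step 5: Final sum = 213 + 167 = 380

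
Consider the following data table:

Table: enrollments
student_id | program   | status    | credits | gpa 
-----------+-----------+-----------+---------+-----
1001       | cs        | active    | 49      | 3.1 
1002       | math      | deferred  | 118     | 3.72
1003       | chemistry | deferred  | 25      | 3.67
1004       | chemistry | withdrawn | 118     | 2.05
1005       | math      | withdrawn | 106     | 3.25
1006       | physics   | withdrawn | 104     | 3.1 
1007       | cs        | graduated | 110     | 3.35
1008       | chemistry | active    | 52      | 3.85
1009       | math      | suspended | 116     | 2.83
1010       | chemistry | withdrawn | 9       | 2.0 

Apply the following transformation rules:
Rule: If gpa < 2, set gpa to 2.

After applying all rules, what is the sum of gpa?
30.92

Step 1: 0 records have gpa < 2
Step 2: These records originally summed to 0
Step 3: After setting to minimum: 0 × 2 = 0
Step 4: Unaffected records sum: 30.92
Step 5: Final sum = 0 + 30.92 = 30.92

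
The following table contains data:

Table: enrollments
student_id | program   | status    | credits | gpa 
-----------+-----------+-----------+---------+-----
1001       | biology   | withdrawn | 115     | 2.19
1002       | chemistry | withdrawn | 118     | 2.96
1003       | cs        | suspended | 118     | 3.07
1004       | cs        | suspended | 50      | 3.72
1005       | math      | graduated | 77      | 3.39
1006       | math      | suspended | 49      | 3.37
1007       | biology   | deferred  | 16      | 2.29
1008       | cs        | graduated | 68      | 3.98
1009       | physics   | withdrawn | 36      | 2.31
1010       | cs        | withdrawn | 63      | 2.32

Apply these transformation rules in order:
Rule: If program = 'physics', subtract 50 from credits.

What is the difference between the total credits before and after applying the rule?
50

Step 1: Original sum of credits = 710
Step 2: 1 records have program = 'physics'
Step 3: Each affected record changes by -50
Step 4: Total change = 1 × -50 = -50
Step 5: New sum = 710 + -50 = 660
Step 6: Difference = |660 - 710| = 50
        (Sum decreased by 50)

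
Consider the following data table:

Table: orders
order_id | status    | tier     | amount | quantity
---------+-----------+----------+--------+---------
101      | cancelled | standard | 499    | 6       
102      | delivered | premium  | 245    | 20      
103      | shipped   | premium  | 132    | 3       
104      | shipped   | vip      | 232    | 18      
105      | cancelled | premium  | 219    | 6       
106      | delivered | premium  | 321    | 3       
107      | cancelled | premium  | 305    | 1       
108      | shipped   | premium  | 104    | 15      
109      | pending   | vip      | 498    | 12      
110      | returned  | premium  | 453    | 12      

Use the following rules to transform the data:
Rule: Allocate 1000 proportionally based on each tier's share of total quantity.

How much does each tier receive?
premium: 625.0, standard: 62.5, vip: 312.5

Step 1: Calculate total quantity = 96
Step 2: Calculate each tier's proportion:
  premium: 60/96 = 62.50% → 625.0
  standard: 6/96 = 6.25% → 62.5
  vip: 30/96 = 31.25% → 312.5
Step 3: Verify: sum of allocations ≈ 1000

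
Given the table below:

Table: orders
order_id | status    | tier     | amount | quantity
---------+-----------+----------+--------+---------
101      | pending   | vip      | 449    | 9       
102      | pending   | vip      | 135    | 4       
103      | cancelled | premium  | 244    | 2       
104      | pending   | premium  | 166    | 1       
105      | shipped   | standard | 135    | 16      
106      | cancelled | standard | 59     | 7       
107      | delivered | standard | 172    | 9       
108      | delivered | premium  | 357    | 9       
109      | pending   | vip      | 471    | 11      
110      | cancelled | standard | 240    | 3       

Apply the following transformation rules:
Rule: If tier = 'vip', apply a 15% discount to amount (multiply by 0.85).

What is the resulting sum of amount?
2269.75

Step 1: Records with tier = 'vip' have total amount = 1055
Step 2: Apply multiplier: 1055 × 0.85 = 896.75
Step 3: Other records total: 1373
Step 4: Final sum = 896.75 + 1373 = 2269.75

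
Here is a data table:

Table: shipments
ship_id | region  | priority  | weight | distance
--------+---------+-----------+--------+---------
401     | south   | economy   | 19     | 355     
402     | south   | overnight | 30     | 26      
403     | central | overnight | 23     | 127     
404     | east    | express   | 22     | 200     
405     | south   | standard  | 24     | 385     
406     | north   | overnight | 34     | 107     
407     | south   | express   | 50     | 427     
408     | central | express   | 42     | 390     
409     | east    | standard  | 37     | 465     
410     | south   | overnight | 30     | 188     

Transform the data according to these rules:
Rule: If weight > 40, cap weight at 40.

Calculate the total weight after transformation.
299

Step 1: 2 records have weight > 40
Step 2: These records originally summed to 92
Step 3: After capping: 2 × 40 = 80
Step 4: Unaffected records sum: 219
Step 5: Final sum = 80 + 219 = 299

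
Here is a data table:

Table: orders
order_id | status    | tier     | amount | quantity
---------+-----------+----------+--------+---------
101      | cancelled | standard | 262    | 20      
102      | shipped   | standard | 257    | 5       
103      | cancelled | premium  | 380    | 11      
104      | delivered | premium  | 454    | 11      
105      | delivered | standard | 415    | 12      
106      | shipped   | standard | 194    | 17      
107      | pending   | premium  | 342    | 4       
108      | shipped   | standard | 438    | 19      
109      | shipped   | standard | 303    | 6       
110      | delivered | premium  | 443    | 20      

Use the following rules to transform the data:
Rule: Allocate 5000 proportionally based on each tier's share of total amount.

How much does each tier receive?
premium: 2320.81, standard: 2679.19

Step 1: Calculate total amount = 3488
Step 2: Calculate each tier's proportion:
  premium: 1619/3488 = 46.42% → 2320.81
  standard: 1869/3488 = 53.58% → 2679.19
Step 3: Verify: sum of allocations ≈ 5000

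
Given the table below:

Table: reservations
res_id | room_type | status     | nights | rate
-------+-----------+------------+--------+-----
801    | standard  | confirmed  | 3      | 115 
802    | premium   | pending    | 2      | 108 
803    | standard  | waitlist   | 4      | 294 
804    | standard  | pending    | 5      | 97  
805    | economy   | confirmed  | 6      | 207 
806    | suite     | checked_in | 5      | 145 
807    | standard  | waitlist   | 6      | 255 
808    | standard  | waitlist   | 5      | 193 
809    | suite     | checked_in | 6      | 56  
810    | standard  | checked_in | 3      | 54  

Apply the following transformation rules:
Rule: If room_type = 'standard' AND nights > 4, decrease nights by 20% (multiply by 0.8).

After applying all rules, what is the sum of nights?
41.8

Step 1: Find records where room_type = 'standard' AND nights > 4
Step 2: 3 records match, summing to 16
Step 3: After multiplier: 16 × 0.8 = 12.8
Step 4: Unaffected records sum: 29
Step 5: Final sum = 12.8 + 29 = 41.8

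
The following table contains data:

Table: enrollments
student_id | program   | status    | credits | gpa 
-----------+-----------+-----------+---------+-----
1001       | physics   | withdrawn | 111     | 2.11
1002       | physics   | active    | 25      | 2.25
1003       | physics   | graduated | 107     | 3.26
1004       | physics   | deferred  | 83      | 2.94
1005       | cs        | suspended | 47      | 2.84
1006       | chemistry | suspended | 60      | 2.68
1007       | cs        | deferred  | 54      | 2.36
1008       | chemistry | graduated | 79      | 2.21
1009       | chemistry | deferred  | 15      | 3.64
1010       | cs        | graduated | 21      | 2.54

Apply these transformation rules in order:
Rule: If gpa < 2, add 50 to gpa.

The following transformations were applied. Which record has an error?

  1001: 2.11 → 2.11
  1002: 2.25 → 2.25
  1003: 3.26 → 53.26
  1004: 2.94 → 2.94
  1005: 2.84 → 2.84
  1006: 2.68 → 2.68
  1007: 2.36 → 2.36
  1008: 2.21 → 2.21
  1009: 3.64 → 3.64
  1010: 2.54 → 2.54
Record 1003 has an error. The correct transformed value should be 3.26, not 53.26.

Step 1: Check each record against the rule
Step 2: Record 1003 has gpa = 3.26
Step 3: Since 3.26 >= 2, the bonus should not have been applied
Step 4: Correct value = 3.26, but claimed value = 53.26
Conclusion: Record 1003 has the error.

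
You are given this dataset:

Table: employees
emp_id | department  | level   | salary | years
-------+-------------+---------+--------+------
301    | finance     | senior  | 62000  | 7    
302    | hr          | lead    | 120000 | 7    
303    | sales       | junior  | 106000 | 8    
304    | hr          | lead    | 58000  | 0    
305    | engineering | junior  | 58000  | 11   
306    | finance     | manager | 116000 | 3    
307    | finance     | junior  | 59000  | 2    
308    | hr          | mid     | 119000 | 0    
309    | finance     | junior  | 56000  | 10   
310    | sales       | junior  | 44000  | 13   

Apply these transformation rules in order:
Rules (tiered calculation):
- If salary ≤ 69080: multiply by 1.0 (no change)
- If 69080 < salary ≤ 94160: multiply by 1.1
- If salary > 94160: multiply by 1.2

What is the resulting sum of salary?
890200.0

Step 1: Tier 1 (salary ≤ 69080): 6 records, sum = 337000 × 1.0 = 337000.0
Step 2: Tier 2 (69080 < salary ≤ 94160): 0 records, sum = 0 × 1.1 = 0.0
Step 3: Tier 3 (salary > 94160): 4 records, sum = 461000 × 1.2 = 553200.0
Step 4: Final sum = 337000.0 + 0.0 + 553200.0 = 890200.0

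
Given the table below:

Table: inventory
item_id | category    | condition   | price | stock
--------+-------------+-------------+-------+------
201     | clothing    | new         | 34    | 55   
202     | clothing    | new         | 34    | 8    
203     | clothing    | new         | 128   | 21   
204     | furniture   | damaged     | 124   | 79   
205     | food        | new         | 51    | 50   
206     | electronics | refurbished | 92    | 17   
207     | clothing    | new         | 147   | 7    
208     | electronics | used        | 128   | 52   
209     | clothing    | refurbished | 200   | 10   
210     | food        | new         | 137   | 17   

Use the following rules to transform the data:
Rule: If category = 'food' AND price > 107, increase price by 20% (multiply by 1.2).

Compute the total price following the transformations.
1102.4

Step 1: Find records where category = 'food' AND price > 107
Step 2: 1 records match, summing to 137
Step 3: After multiplier: 137 × 1.2 = 164.4
Step 4: Unaffected records sum: 938
Step 5: Final sum = 164.4 + 938 = 1102.4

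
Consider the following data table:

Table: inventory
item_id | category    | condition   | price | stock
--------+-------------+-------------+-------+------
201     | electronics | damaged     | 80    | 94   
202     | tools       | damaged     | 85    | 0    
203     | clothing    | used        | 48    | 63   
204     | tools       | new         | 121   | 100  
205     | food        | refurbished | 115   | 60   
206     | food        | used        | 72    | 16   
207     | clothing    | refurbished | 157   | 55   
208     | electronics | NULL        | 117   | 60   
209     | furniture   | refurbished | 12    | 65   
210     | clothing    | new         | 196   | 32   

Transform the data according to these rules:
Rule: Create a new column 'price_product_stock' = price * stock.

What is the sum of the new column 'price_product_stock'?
53403

Step 1: For each record, compute price * stock
Example calculations:
  80 * 94 = 7520
  85 * 0 = 0
  48 * 63 = 3024
  ...
Step 2: Sum all derived values
Step 3: Total = 53403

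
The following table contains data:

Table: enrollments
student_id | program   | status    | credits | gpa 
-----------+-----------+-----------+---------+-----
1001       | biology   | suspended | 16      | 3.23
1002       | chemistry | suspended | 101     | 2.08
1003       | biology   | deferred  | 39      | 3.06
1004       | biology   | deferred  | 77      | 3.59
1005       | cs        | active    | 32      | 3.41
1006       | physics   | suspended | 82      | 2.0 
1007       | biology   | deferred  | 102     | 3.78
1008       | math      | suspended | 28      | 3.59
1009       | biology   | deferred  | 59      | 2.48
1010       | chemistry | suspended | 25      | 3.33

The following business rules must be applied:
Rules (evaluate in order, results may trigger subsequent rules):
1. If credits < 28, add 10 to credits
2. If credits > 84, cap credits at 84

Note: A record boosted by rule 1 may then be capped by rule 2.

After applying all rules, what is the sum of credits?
546

Step 1: Apply rule 1 to records with credits < 28
  - 2 records get bonus of 10
  - Of these, 0 records then exceed 84 and get capped
Step 2: Apply rule 2 to records with credits > 84
  - 2 records (original) are capped
Step 3: Calculate final sum = 546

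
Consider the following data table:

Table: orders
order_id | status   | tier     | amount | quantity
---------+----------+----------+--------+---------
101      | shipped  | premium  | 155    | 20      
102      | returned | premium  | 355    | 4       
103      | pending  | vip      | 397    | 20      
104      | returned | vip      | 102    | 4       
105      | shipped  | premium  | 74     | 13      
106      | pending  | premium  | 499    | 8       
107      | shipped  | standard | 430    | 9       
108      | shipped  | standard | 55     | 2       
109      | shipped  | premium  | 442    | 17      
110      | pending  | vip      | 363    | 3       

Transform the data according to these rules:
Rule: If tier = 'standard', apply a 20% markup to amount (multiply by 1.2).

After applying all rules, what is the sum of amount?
2969.0

Step 1: Records with tier = 'standard' have total amount = 485
Step 2: Apply multiplier: 485 × 1.2 = 582.0
Step 3: Other records total: 2387
Step 4: Final sum = 582.0 + 2387 = 2969.0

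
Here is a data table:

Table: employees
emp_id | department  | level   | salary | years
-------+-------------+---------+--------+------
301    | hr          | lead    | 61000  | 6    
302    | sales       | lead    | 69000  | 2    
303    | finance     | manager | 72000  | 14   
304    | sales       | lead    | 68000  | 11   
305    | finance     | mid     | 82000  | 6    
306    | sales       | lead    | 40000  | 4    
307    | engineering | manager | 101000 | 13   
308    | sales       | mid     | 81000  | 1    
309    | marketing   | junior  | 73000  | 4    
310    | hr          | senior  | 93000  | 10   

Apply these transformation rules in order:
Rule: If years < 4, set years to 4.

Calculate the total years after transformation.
76

Step 1: 2 records have years < 4
Step 2: These records originally summed to 3
Step 3: After setting to minimum: 2 × 4 = 8
Step 4: Unaffected records sum: 68
Step 5: Final sum = 8 + 68 = 76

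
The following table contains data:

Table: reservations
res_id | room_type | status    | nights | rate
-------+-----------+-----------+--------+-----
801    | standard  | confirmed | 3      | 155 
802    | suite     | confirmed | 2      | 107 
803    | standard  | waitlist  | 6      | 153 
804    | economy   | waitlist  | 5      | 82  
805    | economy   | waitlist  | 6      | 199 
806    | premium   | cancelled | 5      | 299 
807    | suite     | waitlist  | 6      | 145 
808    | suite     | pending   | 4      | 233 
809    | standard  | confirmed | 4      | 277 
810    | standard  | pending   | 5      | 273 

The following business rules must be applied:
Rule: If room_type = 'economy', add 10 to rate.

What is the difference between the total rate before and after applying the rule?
20

Step 1: Original sum of rate = 1923
Step 2: 2 records have room_type = 'economy'
Step 3: Each affected record changes by 10
Step 4: Total change = 2 × 10 = 20
Step 5: New sum = 1923 + 20 = 1943
Step 6: Difference = |1943 - 1923| = 20
        (Sum increased by 20)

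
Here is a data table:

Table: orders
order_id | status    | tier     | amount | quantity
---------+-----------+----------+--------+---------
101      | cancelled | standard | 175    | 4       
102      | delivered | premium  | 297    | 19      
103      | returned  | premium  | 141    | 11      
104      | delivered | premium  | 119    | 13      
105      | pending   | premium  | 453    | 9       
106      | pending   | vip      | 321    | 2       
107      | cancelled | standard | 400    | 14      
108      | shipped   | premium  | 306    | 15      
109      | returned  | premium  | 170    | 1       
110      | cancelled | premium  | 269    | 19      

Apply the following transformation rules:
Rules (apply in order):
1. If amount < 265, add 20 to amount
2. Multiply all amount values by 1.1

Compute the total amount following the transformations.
3004.1

Step 1: Apply Rule 1 - Add 20 to records with amount < 265
  - 4 records affected: 605 + (4 × 20) = 685
  - Unaffected records: 2046
  - Sum after Rule 1: 2731
Step 2: Apply Rule 2 - Multiply all by 1.1
  - 2731 × 1.1 = 3004.1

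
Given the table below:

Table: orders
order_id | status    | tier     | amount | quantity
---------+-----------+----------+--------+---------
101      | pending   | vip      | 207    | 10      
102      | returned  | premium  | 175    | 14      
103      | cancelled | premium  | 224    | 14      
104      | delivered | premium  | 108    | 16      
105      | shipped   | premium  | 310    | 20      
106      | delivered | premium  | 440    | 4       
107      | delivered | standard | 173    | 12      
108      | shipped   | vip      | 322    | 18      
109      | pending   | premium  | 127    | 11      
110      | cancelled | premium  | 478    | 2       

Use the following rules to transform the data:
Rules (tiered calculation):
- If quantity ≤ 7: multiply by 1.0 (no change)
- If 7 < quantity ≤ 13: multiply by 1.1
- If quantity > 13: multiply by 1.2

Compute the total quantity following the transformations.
140.7

Step 1: Tier 1 (quantity ≤ 7): 2 records, sum = 6 × 1.0 = 6.0
Step 2: Tier 2 (7 < quantity ≤ 13): 3 records, sum = 33 × 1.1 = 36.3
Step 3: Tier 3 (quantity > 13): 5 records, sum = 82 × 1.2 = 98.4
Step 4: Final sum = 6.0 + 36.3 + 98.4 = 140.7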